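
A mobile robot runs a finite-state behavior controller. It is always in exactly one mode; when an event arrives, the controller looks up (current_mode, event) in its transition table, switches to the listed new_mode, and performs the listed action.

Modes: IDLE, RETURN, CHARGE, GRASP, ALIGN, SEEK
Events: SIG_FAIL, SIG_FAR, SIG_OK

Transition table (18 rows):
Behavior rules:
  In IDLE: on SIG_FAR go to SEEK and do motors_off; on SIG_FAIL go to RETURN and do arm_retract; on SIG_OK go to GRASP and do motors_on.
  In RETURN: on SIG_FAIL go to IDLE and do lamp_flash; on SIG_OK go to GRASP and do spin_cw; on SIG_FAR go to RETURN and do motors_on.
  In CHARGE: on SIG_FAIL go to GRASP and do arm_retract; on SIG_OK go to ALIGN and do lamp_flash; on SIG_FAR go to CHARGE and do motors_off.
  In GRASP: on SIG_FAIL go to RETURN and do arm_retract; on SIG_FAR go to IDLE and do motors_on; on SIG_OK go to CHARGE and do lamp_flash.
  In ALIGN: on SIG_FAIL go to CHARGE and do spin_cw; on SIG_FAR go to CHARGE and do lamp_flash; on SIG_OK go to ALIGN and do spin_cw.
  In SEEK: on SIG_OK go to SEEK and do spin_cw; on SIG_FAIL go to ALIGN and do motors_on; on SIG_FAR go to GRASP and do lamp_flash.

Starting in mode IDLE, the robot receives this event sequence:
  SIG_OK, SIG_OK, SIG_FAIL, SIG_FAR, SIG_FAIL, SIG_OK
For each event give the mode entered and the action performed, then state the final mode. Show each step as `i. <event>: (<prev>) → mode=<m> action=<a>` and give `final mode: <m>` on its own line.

1. SIG_OK: (IDLE) → mode=GRASP action=motors_on
2. SIG_OK: (GRASP) → mode=CHARGE action=lamp_flash
3. SIG_FAIL: (CHARGE) → mode=GRASP action=arm_retract
4. SIG_FAR: (GRASP) → mode=IDLE action=motors_on
5. SIG_FAIL: (IDLE) → mode=RETURN action=arm_retract
6. SIG_OK: (RETURN) → mode=GRASP action=spin_cw

final mode: GRASP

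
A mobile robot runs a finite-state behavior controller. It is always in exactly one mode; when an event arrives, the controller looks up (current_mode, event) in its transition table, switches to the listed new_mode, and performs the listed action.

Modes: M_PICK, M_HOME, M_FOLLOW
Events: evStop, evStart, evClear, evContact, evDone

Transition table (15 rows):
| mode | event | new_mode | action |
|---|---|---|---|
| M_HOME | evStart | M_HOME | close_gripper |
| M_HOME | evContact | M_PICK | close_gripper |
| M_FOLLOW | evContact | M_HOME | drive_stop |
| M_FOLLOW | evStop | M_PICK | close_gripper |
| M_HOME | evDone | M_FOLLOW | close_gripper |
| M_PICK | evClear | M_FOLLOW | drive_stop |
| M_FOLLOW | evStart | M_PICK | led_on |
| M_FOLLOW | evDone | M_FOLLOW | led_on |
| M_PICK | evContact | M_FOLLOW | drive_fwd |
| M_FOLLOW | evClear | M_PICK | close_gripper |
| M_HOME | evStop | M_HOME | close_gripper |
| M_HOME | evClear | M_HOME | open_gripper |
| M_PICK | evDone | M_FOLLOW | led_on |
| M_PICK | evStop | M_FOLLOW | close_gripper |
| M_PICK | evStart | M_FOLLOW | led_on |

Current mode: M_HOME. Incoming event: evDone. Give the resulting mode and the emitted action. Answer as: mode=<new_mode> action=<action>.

current mode = M_HOME; filter table to that mode:
  (M_HOME, evStart) → (M_HOME, close_gripper)
  (M_HOME, evContact) → (M_PICK, close_gripper)
  (M_HOME, evDone) → (M_FOLLOW, close_gripper)  ← event matches
  (M_HOME, evStop) → (M_HOME, close_gripper)
  (M_HOME, evClear) → (M_HOME, open_gripper)
event = evDone selects (M_FOLLOW, close_gripper)

mode=M_FOLLOW action=close_gripper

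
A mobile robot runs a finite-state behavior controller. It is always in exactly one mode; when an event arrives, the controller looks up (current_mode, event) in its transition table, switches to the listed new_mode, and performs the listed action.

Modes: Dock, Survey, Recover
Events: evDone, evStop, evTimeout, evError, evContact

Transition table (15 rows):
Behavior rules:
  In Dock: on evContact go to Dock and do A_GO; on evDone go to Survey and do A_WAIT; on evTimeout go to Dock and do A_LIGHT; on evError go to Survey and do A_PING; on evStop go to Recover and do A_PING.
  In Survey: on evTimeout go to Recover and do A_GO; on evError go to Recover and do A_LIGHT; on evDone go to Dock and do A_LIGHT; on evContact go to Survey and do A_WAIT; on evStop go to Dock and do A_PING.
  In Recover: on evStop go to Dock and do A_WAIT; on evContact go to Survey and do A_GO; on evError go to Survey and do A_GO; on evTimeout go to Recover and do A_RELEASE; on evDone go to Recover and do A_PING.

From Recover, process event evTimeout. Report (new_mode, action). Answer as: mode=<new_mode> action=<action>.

current mode = Recover; filter table to that mode:
  (Recover, evStop) → (Dock, A_WAIT)
  (Recover, evContact) → (Survey, A_GO)
  (Recover, evError) → (Survey, A_GO)
  (Recover, evTimeout) → (Recover, A_RELEASE)  ← event matches
  (Recover, evDone) → (Recover, A_PING)
event = evTimeout selects (Recover, A_RELEASE)

mode=Recover action=A_RELEASE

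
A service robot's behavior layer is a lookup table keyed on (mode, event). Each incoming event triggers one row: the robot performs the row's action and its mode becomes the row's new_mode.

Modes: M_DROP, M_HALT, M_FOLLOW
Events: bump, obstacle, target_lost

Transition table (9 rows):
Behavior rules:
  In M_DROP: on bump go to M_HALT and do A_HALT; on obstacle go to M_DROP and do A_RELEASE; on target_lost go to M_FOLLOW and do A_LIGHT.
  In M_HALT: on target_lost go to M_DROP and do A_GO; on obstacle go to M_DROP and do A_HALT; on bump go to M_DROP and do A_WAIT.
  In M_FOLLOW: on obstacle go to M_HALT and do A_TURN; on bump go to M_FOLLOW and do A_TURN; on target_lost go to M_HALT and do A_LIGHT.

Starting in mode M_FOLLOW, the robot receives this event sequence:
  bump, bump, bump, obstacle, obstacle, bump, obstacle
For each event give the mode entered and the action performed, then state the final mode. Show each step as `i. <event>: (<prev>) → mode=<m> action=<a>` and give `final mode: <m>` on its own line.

final mode: M_DROP

1. bump: (M_FOLLOW) → mode=M_FOLLOW action=A_TURN
2. bump: (M_FOLLOW) → mode=M_FOLLOW action=A_TURN
3. bump: (M_FOLLOW) → mode=M_FOLLOW action=A_TURN
4. obstacle: (M_FOLLOW) → mode=M_HALT action=A_TURN
5. obstacle: (M_HALT) → mode=M_DROP action=A_HALT
6. bump: (M_DROP) → mode=M_HALT action=A_HALT
7. obstacle: (M_HALT) → mode=M_DROP action=A_HALT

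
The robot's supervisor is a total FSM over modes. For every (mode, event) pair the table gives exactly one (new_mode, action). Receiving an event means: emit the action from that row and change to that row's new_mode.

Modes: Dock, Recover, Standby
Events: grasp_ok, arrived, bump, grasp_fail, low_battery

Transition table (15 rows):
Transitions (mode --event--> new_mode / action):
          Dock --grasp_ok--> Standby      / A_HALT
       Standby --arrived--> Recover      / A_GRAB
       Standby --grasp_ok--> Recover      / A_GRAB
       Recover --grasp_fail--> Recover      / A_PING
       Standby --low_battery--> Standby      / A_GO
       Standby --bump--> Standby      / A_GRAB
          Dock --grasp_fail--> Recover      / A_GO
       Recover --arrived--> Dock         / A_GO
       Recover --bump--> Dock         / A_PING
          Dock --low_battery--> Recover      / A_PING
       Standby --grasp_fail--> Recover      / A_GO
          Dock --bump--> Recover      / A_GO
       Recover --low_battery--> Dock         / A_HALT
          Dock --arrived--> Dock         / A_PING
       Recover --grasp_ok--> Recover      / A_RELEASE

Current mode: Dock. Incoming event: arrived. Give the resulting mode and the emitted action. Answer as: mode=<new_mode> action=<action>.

current mode = Dock; filter table to that mode:
  (Dock, grasp_ok) → (Standby, A_HALT)
  (Dock, grasp_fail) → (Recover, A_GO)
  (Dock, low_battery) → (Recover, A_PING)
  (Dock, bump) → (Recover, A_GO)
  (Dock, arrived) → (Dock, A_PING)  ← event matches
event = arrived selects (Dock, A_PING)

mode=Dock action=A_PING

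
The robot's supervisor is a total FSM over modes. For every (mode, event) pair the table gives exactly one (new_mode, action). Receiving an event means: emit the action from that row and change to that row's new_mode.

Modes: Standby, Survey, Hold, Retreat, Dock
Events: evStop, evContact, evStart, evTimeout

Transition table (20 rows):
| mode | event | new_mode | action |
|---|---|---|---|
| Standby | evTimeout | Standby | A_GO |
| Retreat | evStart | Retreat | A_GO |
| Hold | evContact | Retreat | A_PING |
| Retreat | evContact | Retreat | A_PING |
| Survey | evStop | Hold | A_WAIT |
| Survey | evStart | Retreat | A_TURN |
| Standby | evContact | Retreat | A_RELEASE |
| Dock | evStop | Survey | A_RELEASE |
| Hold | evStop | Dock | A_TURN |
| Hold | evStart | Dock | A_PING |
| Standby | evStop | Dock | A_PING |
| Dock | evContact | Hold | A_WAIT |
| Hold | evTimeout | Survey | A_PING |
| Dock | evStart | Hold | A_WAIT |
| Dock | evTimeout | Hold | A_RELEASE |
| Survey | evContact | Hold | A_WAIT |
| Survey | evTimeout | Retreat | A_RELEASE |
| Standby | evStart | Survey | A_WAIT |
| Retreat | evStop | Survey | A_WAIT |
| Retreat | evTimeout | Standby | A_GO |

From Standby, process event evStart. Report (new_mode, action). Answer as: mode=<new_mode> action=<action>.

mode=Survey action=A_WAIT

current mode = Standby; filter table to that mode:
  (Standby, evTimeout) → (Standby, A_GO)
  (Standby, evContact) → (Retreat, A_RELEASE)
  (Standby, evStop) → (Dock, A_PING)
  (Standby, evStart) → (Survey, A_WAIT)  ← event matches
event = evStart selects (Survey, A_WAIT)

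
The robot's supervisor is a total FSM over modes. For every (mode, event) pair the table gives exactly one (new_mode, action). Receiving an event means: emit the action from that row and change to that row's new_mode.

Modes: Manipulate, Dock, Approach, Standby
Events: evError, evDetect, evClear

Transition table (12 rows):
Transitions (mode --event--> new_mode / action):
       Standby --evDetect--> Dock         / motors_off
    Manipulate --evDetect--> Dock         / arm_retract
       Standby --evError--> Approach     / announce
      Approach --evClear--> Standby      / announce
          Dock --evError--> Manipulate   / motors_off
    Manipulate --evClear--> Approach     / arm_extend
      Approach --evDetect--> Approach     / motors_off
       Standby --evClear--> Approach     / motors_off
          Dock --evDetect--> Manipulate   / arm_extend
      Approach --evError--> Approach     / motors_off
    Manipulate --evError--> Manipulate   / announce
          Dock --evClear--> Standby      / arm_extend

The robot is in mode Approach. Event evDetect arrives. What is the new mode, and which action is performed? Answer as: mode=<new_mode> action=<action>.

current mode = Approach; filter table to that mode:
  (Approach, evClear) → (Standby, announce)
  (Approach, evDetect) → (Approach, motors_off)  ← event matches
  (Approach, evError) → (Approach, motors_off)
event = evDetect selects (Approach, motors_off)

mode=Approach action=motors_off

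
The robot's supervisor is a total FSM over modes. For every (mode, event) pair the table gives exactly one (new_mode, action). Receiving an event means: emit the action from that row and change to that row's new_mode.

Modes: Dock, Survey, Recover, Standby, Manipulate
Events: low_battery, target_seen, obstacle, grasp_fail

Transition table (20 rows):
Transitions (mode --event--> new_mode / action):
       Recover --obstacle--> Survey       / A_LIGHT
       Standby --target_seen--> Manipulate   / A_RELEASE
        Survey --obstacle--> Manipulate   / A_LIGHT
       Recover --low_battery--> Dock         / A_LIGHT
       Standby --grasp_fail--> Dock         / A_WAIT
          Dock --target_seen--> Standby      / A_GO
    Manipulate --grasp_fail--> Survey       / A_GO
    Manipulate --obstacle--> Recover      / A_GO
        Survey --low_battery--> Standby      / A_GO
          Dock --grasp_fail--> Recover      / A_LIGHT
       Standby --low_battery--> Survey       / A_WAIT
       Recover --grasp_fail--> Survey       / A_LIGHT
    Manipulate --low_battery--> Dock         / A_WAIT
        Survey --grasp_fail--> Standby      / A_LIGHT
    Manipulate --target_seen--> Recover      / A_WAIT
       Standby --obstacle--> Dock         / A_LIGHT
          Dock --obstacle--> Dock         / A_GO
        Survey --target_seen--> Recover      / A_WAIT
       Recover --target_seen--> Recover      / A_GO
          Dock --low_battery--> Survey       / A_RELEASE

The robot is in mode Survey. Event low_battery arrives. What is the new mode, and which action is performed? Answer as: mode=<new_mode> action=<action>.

mode=Standby action=A_GO

current mode = Survey; filter table to that mode:
  (Survey, obstacle) → (Manipulate, A_LIGHT)
  (Survey, low_battery) → (Standby, A_GO)  ← event matches
  (Survey, grasp_fail) → (Standby, A_LIGHT)
  (Survey, target_seen) → (Recover, A_WAIT)
event = low_battery selects (Standby, A_GO)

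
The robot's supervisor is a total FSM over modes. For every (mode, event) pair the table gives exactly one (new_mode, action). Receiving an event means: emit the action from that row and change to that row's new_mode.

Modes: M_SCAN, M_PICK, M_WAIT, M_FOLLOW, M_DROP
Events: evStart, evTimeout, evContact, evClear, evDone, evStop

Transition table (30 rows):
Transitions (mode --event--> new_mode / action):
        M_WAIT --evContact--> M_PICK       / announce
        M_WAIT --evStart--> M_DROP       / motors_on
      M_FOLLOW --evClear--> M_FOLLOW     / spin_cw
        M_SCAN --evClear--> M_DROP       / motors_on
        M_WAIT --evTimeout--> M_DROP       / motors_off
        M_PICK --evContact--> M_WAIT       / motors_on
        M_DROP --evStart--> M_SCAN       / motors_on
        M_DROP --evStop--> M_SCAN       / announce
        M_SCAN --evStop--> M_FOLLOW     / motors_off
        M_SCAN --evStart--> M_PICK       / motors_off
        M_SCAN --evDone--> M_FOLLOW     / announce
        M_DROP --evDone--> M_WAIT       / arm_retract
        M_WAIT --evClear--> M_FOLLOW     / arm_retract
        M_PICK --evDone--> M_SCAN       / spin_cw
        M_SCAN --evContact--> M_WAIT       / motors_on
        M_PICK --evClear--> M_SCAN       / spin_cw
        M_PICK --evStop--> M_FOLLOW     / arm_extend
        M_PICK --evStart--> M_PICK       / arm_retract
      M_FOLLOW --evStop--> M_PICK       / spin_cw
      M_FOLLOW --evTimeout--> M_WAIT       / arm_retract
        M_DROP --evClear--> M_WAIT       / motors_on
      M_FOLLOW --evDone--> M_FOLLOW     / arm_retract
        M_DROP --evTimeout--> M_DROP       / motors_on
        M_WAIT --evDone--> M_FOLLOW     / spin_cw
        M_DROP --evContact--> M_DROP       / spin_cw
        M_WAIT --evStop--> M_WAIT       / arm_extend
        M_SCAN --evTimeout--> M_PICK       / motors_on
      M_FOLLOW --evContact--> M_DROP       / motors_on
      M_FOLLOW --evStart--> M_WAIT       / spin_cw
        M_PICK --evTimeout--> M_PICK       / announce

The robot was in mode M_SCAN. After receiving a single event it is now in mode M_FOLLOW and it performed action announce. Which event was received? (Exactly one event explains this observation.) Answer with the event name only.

try evStart: (M_SCAN, evStart) → (M_PICK, motors_off)
try evTimeout: (M_SCAN, evTimeout) → (M_PICK, motors_on)
try evContact: (M_SCAN, evContact) → (M_WAIT, motors_on)
try evClear: (M_SCAN, evClear) → (M_DROP, motors_on)
try evDone: (M_SCAN, evDone) → (M_FOLLOW, announce)  ← matches
try evStop: (M_SCAN, evStop) → (M_FOLLOW, motors_off)

evDone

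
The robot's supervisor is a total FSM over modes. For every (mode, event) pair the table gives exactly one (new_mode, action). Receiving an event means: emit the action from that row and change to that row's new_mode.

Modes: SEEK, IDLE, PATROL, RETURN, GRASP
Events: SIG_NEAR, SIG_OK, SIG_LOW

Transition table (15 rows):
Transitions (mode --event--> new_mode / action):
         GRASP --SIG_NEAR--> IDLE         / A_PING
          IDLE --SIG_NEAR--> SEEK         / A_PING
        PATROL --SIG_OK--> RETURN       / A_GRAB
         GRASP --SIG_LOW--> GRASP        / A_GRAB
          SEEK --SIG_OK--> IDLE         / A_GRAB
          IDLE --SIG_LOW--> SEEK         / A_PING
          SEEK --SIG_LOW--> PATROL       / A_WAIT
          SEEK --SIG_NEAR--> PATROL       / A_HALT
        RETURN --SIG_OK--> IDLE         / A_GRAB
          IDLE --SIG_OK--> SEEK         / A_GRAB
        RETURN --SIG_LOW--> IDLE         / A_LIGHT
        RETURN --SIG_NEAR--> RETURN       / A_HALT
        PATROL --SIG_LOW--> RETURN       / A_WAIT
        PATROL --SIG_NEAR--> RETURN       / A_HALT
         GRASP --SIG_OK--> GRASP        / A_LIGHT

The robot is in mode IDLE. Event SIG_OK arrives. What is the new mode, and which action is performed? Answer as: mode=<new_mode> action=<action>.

mode=SEEK action=A_GRAB

current mode = IDLE; filter table to that mode:
  (IDLE, SIG_NEAR) → (SEEK, A_PING)
  (IDLE, SIG_LOW) → (SEEK, A_PING)
  (IDLE, SIG_OK) → (SEEK, A_GRAB)  ← event matches
event = SIG_OK selects (SEEK, A_GRAB)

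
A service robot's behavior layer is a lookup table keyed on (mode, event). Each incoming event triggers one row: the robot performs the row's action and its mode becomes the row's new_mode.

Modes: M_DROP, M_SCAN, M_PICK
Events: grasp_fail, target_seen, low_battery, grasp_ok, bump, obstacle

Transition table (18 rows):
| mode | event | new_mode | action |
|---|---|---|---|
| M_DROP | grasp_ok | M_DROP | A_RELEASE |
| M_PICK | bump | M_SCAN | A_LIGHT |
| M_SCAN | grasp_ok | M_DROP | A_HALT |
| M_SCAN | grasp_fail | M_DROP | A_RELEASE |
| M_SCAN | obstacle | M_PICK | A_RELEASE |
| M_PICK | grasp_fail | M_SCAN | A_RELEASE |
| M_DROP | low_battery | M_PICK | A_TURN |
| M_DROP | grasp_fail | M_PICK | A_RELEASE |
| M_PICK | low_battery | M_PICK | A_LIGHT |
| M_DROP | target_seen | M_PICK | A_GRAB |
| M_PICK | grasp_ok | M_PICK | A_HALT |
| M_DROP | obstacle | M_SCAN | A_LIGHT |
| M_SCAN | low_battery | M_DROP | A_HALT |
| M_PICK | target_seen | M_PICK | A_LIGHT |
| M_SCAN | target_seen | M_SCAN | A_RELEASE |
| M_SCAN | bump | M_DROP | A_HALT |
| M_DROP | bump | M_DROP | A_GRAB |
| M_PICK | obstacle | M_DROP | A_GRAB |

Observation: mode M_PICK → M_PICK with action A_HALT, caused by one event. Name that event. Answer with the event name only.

grasp_ok

try grasp_fail: (M_PICK, grasp_fail) → (M_SCAN, A_RELEASE)
try target_seen: (M_PICK, target_seen) → (M_PICK, A_LIGHT)
try low_battery: (M_PICK, low_battery) → (M_PICK, A_LIGHT)
try grasp_ok: (M_PICK, grasp_ok) → (M_PICK, A_HALT)  ← matches
try bump: (M_PICK, bump) → (M_SCAN, A_LIGHT)
try obstacle: (M_PICK, obstacle) → (M_DROP, A_GRAB)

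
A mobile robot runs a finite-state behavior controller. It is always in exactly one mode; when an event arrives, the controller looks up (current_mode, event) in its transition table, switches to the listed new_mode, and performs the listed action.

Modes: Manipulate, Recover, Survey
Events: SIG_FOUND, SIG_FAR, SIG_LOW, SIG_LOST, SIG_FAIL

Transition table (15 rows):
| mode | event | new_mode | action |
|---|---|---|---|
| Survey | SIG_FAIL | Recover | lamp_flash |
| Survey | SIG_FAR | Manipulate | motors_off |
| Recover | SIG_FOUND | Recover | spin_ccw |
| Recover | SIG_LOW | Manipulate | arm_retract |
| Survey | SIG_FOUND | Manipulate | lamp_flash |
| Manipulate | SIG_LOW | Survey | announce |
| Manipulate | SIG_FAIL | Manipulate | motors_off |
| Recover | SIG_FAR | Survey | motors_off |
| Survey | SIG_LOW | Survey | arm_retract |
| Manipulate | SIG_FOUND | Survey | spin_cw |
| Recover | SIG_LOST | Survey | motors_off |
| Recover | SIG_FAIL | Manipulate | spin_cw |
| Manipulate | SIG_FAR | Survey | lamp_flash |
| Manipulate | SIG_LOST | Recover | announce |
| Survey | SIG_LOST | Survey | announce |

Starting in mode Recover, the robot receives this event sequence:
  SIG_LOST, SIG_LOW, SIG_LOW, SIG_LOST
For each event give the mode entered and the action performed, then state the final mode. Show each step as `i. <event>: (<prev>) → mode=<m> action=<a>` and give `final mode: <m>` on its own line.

final mode: Survey

1. SIG_LOST: (Recover) → mode=Survey action=motors_off
2. SIG_LOW: (Survey) → mode=Survey action=arm_retract
3. SIG_LOW: (Survey) → mode=Survey action=arm_retract
4. SIG_LOST: (Survey) → mode=Survey action=announce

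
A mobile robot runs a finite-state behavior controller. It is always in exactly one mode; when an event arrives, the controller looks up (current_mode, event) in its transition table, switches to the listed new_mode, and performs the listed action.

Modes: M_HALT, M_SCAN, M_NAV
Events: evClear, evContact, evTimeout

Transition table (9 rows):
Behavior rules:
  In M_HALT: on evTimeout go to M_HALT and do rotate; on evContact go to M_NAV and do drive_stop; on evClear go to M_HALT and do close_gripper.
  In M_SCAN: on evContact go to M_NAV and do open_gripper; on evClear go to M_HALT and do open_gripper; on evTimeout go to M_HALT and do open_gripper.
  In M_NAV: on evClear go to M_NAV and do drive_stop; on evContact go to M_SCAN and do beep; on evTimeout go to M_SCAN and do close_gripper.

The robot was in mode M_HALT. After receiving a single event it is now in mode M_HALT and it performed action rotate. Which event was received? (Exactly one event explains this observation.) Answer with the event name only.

evTimeout

try evClear: (M_HALT, evClear) → (M_HALT, close_gripper)
try evContact: (M_HALT, evContact) → (M_NAV, drive_stop)
try evTimeout: (M_HALT, evTimeout) → (M_HALT, rotate)  ← matches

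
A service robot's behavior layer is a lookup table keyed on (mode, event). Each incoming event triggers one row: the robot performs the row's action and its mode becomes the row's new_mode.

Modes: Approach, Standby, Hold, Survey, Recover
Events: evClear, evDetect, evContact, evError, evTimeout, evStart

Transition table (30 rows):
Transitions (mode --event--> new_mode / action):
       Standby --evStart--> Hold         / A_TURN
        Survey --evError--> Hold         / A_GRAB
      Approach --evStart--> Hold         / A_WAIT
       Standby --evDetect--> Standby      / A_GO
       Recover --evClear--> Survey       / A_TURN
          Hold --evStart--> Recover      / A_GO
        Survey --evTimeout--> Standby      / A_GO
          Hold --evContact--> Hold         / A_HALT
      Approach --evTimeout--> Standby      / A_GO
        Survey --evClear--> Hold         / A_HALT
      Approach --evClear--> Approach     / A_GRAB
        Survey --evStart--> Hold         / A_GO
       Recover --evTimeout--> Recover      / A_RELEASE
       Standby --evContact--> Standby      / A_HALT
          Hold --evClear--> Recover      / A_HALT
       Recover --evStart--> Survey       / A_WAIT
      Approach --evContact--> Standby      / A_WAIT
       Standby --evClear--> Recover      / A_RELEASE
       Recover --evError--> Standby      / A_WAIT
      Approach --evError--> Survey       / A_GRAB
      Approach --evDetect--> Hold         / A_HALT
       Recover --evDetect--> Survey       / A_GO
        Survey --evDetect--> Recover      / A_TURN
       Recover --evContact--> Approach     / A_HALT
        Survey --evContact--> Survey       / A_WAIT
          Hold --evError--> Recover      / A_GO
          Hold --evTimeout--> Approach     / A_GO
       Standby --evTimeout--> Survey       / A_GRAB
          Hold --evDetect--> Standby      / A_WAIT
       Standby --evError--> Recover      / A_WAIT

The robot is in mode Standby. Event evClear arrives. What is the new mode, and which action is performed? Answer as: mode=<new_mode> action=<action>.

mode=Recover action=A_RELEASE

current mode = Standby; filter table to that mode:
  (Standby, evStart) → (Hold, A_TURN)
  (Standby, evDetect) → (Standby, A_GO)
  (Standby, evContact) → (Standby, A_HALT)
  (Standby, evClear) → (Recover, A_RELEASE)  ← event matches
  (Standby, evTimeout) → (Survey, A_GRAB)
  (Standby, evError) → (Recover, A_WAIT)
event = evClear selects (Recover, A_RELEASE)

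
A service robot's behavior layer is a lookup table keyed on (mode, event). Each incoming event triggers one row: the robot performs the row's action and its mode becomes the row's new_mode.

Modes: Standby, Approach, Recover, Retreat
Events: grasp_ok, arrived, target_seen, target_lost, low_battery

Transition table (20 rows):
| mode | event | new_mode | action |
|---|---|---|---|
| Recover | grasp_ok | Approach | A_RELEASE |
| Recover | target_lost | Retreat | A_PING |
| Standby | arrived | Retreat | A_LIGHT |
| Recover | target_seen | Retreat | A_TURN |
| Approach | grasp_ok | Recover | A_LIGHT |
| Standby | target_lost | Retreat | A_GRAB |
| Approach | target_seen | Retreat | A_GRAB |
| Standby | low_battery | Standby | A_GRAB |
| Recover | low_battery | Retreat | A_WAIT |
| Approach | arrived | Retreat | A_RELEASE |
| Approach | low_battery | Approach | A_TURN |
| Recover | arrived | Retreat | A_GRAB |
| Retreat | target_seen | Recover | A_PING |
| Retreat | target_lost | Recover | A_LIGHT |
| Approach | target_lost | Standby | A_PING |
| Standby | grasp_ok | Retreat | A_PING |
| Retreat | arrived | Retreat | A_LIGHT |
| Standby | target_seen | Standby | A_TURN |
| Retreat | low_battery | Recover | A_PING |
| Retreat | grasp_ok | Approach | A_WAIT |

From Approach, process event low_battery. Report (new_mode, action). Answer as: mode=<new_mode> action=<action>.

mode=Approach action=A_TURN

current mode = Approach; filter table to that mode:
  (Approach, grasp_ok) → (Recover, A_LIGHT)
  (Approach, target_seen) → (Retreat, A_GRAB)
  (Approach, arrived) → (Retreat, A_RELEASE)
  (Approach, low_battery) → (Approach, A_TURN)  ← event matches
  (Approach, target_lost) → (Standby, A_PING)
event = low_battery selects (Approach, A_TURN)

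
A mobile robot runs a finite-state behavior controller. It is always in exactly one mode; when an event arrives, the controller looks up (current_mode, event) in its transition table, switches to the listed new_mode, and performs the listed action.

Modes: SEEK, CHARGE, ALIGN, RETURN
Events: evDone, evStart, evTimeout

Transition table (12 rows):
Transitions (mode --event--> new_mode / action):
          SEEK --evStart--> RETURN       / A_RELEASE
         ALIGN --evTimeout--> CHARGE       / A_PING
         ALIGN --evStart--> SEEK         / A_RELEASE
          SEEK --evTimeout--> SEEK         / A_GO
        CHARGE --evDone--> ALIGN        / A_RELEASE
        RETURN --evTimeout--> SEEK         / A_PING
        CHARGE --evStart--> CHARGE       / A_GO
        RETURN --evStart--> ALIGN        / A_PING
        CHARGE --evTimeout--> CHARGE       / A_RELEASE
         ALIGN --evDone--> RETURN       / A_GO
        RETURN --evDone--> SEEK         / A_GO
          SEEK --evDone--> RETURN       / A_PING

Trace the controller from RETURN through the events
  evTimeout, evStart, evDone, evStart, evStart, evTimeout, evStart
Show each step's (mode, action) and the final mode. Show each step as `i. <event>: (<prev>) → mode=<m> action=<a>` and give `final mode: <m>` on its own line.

1. evTimeout: (RETURN) → mode=SEEK action=A_PING
2. evStart: (SEEK) → mode=RETURN action=A_RELEASE
3. evDone: (RETURN) → mode=SEEK action=A_GO
4. evStart: (SEEK) → mode=RETURN action=A_RELEASE
5. evStart: (RETURN) → mode=ALIGN action=A_PING
6. evTimeout: (ALIGN) → mode=CHARGE action=A_PING
7. evStart: (CHARGE) → mode=CHARGE action=A_GO

final mode: CHARGE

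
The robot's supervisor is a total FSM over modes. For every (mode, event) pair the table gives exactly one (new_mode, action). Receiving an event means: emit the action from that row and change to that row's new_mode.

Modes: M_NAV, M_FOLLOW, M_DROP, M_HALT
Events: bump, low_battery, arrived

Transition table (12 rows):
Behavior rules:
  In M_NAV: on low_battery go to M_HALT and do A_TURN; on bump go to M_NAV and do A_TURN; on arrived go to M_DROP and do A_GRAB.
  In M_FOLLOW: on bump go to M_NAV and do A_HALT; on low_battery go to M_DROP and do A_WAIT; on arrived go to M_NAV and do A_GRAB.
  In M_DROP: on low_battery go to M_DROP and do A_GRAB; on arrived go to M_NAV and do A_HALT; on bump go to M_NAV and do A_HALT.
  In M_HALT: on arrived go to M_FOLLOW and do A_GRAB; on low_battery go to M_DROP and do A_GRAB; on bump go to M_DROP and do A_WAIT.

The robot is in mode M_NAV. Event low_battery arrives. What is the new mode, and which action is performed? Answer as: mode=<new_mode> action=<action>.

current mode = M_NAV; filter table to that mode:
  (M_NAV, low_battery) → (M_HALT, A_TURN)  ← event matches
  (M_NAV, bump) → (M_NAV, A_TURN)
  (M_NAV, arrived) → (M_DROP, A_GRAB)
event = low_battery selects (M_HALT, A_TURN)

mode=M_HALT action=A_TURN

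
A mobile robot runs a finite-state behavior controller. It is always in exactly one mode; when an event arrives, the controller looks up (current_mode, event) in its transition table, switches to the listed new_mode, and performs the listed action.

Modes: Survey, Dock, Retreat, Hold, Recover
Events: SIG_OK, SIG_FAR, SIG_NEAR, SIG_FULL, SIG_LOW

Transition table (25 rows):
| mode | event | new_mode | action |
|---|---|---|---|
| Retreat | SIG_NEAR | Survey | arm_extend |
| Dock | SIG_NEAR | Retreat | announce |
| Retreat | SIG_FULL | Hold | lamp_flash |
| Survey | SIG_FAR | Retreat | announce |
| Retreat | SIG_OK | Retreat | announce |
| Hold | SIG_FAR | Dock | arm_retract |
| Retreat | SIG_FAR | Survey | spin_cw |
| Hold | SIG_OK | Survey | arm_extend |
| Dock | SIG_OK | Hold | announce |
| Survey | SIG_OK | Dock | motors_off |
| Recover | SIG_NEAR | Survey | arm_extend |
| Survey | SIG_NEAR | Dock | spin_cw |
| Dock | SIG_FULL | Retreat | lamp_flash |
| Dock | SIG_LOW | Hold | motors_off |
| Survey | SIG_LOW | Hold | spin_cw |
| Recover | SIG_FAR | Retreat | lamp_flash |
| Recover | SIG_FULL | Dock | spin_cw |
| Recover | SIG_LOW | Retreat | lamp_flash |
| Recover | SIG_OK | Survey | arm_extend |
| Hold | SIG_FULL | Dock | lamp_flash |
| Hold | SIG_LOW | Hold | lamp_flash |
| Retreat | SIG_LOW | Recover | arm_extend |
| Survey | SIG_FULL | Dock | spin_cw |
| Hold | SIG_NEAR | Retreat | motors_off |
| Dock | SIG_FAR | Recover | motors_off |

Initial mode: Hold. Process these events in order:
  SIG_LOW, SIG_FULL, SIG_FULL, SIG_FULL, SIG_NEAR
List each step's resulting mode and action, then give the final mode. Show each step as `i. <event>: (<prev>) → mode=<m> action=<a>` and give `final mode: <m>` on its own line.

1. SIG_LOW: (Hold) → mode=Hold action=lamp_flash
2. SIG_FULL: (Hold) → mode=Dock action=lamp_flash
3. SIG_FULL: (Dock) → mode=Retreat action=lamp_flash
4. SIG_FULL: (Retreat) → mode=Hold action=lamp_flash
5. SIG_NEAR: (Hold) → mode=Retreat action=motors_off

final mode: Retreat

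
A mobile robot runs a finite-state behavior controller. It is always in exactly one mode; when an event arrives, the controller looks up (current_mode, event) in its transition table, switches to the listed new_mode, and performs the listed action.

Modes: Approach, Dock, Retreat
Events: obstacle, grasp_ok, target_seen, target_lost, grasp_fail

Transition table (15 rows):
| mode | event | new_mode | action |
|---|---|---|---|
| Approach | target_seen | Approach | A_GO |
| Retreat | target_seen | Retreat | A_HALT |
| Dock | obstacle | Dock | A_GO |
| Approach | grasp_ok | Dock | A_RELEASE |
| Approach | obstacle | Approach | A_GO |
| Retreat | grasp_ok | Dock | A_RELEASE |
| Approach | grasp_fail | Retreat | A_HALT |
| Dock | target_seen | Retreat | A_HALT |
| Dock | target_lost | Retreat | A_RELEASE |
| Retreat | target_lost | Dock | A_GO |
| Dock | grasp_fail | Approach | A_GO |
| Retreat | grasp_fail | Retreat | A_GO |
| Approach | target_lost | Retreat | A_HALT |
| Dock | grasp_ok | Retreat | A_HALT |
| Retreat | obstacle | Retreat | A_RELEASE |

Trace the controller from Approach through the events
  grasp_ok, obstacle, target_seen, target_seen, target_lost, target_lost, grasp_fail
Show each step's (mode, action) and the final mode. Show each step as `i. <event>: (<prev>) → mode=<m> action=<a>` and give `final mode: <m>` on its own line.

final mode: Retreat

1. grasp_ok: (Approach) → mode=Dock action=A_RELEASE
2. obstacle: (Dock) → mode=Dock action=A_GO
3. target_seen: (Dock) → mode=Retreat action=A_HALT
4. target_seen: (Retreat) → mode=Retreat action=A_HALT
5. target_lost: (Retreat) → mode=Dock action=A_GO
6. target_lost: (Dock) → mode=Retreat action=A_RELEASE
7. grasp_fail: (Retreat) → mode=Retreat action=A_GO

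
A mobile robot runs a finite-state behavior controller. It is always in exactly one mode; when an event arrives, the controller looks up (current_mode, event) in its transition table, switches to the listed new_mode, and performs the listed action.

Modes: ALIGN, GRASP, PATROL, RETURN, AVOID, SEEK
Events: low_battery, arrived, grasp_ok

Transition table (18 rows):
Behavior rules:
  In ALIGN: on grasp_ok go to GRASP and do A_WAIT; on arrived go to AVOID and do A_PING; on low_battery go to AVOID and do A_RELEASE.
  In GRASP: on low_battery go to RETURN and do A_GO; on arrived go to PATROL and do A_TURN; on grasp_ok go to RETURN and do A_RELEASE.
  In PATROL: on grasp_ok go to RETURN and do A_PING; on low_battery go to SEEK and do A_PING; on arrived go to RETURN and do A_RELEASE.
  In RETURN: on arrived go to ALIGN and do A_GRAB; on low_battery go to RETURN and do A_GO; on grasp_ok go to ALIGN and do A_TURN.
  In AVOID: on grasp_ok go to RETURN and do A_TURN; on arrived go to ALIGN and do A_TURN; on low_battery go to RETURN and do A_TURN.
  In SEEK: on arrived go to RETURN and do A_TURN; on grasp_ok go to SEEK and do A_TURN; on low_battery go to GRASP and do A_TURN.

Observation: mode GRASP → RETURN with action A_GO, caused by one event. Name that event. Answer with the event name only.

try low_battery: (GRASP, low_battery) → (RETURN, A_GO)  ← matches
try arrived: (GRASP, arrived) → (PATROL, A_TURN)
try grasp_ok: (GRASP, grasp_ok) → (RETURN, A_RELEASE)

low_battery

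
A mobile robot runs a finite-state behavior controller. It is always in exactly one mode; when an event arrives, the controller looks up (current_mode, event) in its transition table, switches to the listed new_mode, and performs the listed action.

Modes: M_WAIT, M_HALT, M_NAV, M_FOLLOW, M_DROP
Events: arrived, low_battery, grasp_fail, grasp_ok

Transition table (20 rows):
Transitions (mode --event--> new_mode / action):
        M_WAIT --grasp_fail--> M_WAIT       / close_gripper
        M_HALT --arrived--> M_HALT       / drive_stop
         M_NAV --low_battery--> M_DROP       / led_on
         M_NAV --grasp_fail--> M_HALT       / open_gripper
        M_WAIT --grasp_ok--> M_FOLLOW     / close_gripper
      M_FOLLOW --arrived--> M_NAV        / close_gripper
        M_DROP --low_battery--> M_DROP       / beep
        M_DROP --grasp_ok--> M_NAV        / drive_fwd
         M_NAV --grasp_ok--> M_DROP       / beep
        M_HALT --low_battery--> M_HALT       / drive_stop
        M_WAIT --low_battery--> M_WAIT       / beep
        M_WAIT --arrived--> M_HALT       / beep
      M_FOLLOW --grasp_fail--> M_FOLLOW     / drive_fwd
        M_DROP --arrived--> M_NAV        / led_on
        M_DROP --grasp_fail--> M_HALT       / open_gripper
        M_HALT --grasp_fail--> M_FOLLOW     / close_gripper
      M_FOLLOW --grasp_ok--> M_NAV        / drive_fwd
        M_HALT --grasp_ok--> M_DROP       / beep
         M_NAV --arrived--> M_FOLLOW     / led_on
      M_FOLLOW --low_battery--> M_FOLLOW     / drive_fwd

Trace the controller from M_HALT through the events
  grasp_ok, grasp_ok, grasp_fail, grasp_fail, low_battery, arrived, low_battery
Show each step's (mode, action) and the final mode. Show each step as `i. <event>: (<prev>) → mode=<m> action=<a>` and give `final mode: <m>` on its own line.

1. grasp_ok: (M_HALT) → mode=M_DROP action=beep
2. grasp_ok: (M_DROP) → mode=M_NAV action=drive_fwd
3. grasp_fail: (M_NAV) → mode=M_HALT action=open_gripper
4. grasp_fail: (M_HALT) → mode=M_FOLLOW action=close_gripper
5. low_battery: (M_FOLLOW) → mode=M_FOLLOW action=drive_fwd
6. arrived: (M_FOLLOW) → mode=M_NAV action=close_gripper
7. low_battery: (M_NAV) → mode=M_DROP action=led_on

final mode: M_DROP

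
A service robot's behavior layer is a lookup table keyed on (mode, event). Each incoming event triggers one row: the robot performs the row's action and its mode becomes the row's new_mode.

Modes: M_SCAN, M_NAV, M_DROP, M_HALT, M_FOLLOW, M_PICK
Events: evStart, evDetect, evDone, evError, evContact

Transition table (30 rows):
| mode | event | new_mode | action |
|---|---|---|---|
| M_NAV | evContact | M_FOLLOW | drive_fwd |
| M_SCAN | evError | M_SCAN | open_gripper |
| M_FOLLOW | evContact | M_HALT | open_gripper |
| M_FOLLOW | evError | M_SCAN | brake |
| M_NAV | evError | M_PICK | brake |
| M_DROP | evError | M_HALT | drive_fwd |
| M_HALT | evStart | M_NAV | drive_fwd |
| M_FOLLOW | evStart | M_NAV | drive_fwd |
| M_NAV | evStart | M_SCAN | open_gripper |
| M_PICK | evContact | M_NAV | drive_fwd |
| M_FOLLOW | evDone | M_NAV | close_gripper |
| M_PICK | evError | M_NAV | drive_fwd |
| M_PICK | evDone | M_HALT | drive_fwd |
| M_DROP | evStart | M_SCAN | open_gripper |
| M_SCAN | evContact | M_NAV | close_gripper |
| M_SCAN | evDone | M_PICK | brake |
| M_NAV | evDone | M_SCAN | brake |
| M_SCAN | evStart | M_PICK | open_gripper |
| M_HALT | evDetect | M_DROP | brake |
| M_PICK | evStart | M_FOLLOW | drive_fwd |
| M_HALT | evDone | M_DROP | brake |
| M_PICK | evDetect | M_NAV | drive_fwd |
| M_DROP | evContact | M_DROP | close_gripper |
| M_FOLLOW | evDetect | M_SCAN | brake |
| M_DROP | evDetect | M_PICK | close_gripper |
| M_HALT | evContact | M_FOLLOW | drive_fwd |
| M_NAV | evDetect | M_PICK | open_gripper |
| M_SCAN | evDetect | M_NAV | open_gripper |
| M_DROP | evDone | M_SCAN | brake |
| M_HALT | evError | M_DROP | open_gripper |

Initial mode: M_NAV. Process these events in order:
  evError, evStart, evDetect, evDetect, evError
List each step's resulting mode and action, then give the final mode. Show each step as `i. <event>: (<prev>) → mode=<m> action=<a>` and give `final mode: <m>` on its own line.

final mode: M_PICK

1. evError: (M_NAV) → mode=M_PICK action=brake
2. evStart: (M_PICK) → mode=M_FOLLOW action=drive_fwd
3. evDetect: (M_FOLLOW) → mode=M_SCAN action=brake
4. evDetect: (M_SCAN) → mode=M_NAV action=open_gripper
5. evError: (M_NAV) → mode=M_PICK action=brake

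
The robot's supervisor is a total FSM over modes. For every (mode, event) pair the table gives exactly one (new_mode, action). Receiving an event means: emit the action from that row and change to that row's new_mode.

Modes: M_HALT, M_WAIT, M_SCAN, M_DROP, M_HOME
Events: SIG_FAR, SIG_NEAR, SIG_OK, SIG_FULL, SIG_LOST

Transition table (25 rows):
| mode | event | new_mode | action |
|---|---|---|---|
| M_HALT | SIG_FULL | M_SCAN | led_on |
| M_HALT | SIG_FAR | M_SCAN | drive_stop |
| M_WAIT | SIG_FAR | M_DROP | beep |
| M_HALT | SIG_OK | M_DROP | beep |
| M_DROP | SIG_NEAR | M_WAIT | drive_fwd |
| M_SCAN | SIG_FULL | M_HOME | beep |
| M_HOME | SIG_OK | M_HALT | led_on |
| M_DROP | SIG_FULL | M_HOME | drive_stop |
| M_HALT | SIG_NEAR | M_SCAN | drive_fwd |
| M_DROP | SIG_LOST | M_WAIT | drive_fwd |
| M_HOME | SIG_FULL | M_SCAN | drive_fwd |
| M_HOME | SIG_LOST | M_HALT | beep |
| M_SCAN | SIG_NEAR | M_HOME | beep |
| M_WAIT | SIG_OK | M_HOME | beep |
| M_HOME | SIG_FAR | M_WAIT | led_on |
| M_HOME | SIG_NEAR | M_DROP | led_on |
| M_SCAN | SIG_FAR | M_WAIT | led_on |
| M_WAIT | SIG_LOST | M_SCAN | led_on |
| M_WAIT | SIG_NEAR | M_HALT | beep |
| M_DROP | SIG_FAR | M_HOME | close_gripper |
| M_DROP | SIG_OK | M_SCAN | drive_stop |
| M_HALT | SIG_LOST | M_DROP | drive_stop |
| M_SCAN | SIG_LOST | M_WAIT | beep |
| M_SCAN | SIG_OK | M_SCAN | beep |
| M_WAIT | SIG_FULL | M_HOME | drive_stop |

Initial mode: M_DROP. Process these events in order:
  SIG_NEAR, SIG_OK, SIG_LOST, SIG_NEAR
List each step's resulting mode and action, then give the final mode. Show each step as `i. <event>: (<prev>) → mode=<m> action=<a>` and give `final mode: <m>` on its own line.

1. SIG_NEAR: (M_DROP) → mode=M_WAIT action=drive_fwd
2. SIG_OK: (M_WAIT) → mode=M_HOME action=beep
3. SIG_LOST: (M_HOME) → mode=M_HALT action=beep
4. SIG_NEAR: (M_HALT) → mode=M_SCAN action=drive_fwd

final mode: M_SCAN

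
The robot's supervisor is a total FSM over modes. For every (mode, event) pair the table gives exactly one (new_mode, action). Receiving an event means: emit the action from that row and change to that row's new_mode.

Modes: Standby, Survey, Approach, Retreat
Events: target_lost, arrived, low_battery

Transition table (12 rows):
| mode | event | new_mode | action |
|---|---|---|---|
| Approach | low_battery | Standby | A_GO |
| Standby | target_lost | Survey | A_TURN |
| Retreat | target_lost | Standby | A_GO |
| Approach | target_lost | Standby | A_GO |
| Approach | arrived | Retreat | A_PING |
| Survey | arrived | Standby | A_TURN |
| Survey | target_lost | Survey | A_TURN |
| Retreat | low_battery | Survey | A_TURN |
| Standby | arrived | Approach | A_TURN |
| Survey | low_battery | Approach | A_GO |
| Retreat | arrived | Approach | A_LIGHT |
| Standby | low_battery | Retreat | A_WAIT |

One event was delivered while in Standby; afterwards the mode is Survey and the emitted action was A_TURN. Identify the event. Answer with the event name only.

try target_lost: (Standby, target_lost) → (Survey, A_TURN)  ← matches
try arrived: (Standby, arrived) → (Approach, A_TURN)
try low_battery: (Standby, low_battery) → (Retreat, A_WAIT)

target_lost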